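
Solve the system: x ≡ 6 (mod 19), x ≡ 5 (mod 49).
348

Using Chinese Remainder Theorem:
M = 19 × 49 = 931
M1 = 49, M2 = 19
y1 = 49^(-1) mod 19 = 7
y2 = 19^(-1) mod 49 = 31
x = (6×49×7 + 5×19×31) mod 931 = 348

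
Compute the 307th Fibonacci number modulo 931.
856

Matrix identity: Q^n = [[F_(n+1), F_n], [F_n, F_(n-1)]] with Q = [[1,1],[1,0]].
n = 307 = 100110011₂. Square-and-multiply, entries mod 931:
Q^1 = [[1,1],[1,0]]
Q^2 = (Q^1)² = [[2,1],[1,1]]
Q^4 = (Q^2)² = [[5,3],[3,2]]
Q^9 = (Q^4)²·Q = [[55,34],[34,21]]
Q^19 = (Q^9)²·Q = [[248,457],[457,722]]
Q^38 = (Q^19)² = [[363,134],[134,229]]
Q^76 = (Q^38)² = [[765,193],[193,572]]
Q^153 = (Q^76)²·Q = [[720,566],[566,154]]
Q^307 = (Q^153)²·Q = [[248,856],[856,323]]
F_307 mod 931 = Q^307[0][1] = 856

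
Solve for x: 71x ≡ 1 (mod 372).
131

gcd(71, 372) = 1, so the inverse exists.
Extended Euclidean algorithm on (372, 71):
372 = 5 × 71 + 17  ⟹  17 = (1)·372 + (-5)·71
71 = 4 × 17 + 3  ⟹  3 = (-4)·372 + (21)·71
17 = 5 × 3 + 2  ⟹  2 = (21)·372 + (-110)·71
3 = 1 × 2 + 1  ⟹  1 = (-25)·372 + (131)·71
So (131)·71 ≡ 1 (mod 372), i.e. 71^(-1) ≡ 131 (mod 372).
Check: 71 × 131 = 9301 ≡ 1 (mod 372)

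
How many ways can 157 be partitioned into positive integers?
80630964769

p(n) counts ways to write n as a sum of positive integers (order ignored).
Euler's pentagonal recurrence: p(k) = p(k-1) + p(k-2) - p(k-5) - p(k-7) + p(k-12) + p(k-15) - ... (offsets j(3j∓1)/2, signs ++--, p(0)=1, p(<0)=0).
DP table for k = 0..156: p(0)=1, p(1)=1, p(2)=2, p(3)=3, p(4)=5, p(5)=7, p(6)=11, p(7)=15, p(8)=22, p(9)=30, p(10)=42, p(11)=56, p(12)=77, p(13)=101, p(14)=135, p(15)=176, p(16)=231, p(17)=297, p(18)=385, p(19)=490, p(20)=627, p(21)=792, p(22)=1002, p(23)=1255, p(24)=1575, p(25)=1958, p(26)=2436, p(27)=3010, p(28)=3718, p(29)=4565, p(30)=5604, p(31)=6842, p(32)=8349, p(33)=10143, p(34)=12310, p(35)=14883, p(36)=17977, p(37)=21637, p(38)=26015, p(39)=31185, p(40)=37338, p(41)=44583, p(42)=53174, p(43)=63261, p(44)=75175, p(45)=89134, p(46)=105558, p(47)=124754, p(48)=147273, p(49)=173525, p(50)=204226, p(51)=239943, p(52)=281589, p(53)=329931, p(54)=386155, p(55)=451276, p(56)=526823, p(57)=614154, p(58)=715220, p(59)=831820, p(60)=966467, p(61)=1121505, p(62)=1300156, p(63)=1505499, p(64)=1741630, p(65)=2012558, p(66)=2323520, p(67)=2679689, p(68)=3087735, p(69)=3554345, p(70)=4087968, p(71)=4697205, p(72)=5392783, p(73)=6185689, p(74)=7089500, p(75)=8118264, p(76)=9289091, p(77)=10619863, p(78)=12132164, p(79)=13848650, p(80)=15796476, p(81)=18004327, p(82)=20506255, p(83)=23338469, p(84)=26543660, p(85)=30167357, p(86)=34262962, p(87)=38887673, p(88)=44108109, p(89)=49995925, p(90)=56634173, p(91)=64112359, p(92)=72533807, p(93)=82010177, p(94)=92669720, p(95)=104651419, p(96)=118114304, p(97)=133230930, p(98)=150198136, p(99)=169229875, p(100)=190569292, p(101)=214481126, p(102)=241265379, p(103)=271248950, p(104)=304801365, p(105)=342325709, p(106)=384276336, p(107)=431149389, p(108)=483502844, p(109)=541946240, p(110)=607163746, p(111)=679903203, p(112)=761002156, p(113)=851376628, p(114)=952050665, p(115)=1064144451, p(116)=1188908248, p(117)=1327710076, p(118)=1482074143, p(119)=1653668665, p(120)=1844349560, p(121)=2056148051, p(122)=2291320912, p(123)=2552338241, p(124)=2841940500, p(125)=3163127352, p(126)=3519222692, p(127)=3913864295, p(128)=4351078600, p(129)=4835271870, p(130)=5371315400, p(131)=5964539504, p(132)=6620830889, p(133)=7346629512, p(134)=8149040695, p(135)=9035836076, p(136)=10015581680, p(137)=11097645016, p(138)=12292341831, p(139)=13610949895, p(140)=15065878135, p(141)=16670689208, p(142)=18440293320, p(143)=20390982757, p(144)=22540654445, p(145)=24908858009, p(146)=27517052599, p(147)=30388671978, p(148)=33549419497, p(149)=37027355200, p(150)=40853235313, p(151)=45060624582, p(152)=49686288421, p(153)=54770336324, p(154)=60356673280, p(155)=66493182097, p(156)=73232243759.
Final step: p(157) = p(156) + p(155) - p(152) - p(150) + p(145) + p(142) - p(135) - p(131) + p(122) + p(117) - p(106) - p(100) + p(87) + p(80) - p(65) - p(57) + p(40) + p(31) - p(12) - p(2)
= 73232243759 + 66493182097 - 49686288421 - 40853235313 + 24908858009 + 18440293320 - 9035836076 - 5964539504 + 2291320912 + 1327710076 - 384276336 - 190569292 + 38887673 + 15796476 - 2012558 - 614154 + 37338 + 6842 - 77 - 2
= 80630964769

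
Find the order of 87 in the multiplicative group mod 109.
54

109 is prime, so ord(87) divides φ(109) = 108.
Divisors of 108: 1, 2, 3, 4, 6, 9, 12, 18, 27, 36, 54, 108.
Repeated squaring: 87^1 ≡ 87, 87^2 ≡ 48, 87^4 ≡ 15, 87^8 ≡ 7, 87^16 ≡ 49, 87^32 ≡ 3, 87^64 ≡ 9 (mod 109).
Test 87^d mod 109 for each divisor d in increasing order:
87^1 ≡ 87
87^2 ≡ 48
87^3 = 87^2·87^1 ≡ 34
87^4 ≡ 15
87^6 = 87^4·87^2 ≡ 66
87^9 = 87^8·87^1 ≡ 64
87^12 = 87^8·87^4 ≡ 105
87^18 = 87^16·87^2 ≡ 63
87^27 = 87^16·87^8·87^2·87^1 ≡ 108
87^36 = 87^32·87^4 ≡ 45
87^54 = 87^32·87^16·87^4·87^2 ≡ 1  ← first divisor giving 1
The order is 54.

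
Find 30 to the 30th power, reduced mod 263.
23

Repeated squaring. Binary of 30 = 11110.
30^1 ≡ 30 (mod 263); 30^2 ≡ 111 (mod 263); 30^4 ≡ 223 (mod 263); 30^8 ≡ 22 (mod 263); 30^16 ≡ 221 (mod 263)
30^30 = 30^2 × 30^4 × 30^8 × 30^16 ≡ 23 (mod 263)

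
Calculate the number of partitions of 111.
679903203

p(n) counts ways to write n as a sum of positive integers (order ignored).
Euler's pentagonal recurrence: p(k) = p(k-1) + p(k-2) - p(k-5) - p(k-7) + p(k-12) + p(k-15) - ... (offsets j(3j∓1)/2, signs ++--, p(0)=1, p(<0)=0).
DP table for k = 0..110: p(0)=1, p(1)=1, p(2)=2, p(3)=3, p(4)=5, p(5)=7, p(6)=11, p(7)=15, p(8)=22, p(9)=30, p(10)=42, p(11)=56, p(12)=77, p(13)=101, p(14)=135, p(15)=176, p(16)=231, p(17)=297, p(18)=385, p(19)=490, p(20)=627, p(21)=792, p(22)=1002, p(23)=1255, p(24)=1575, p(25)=1958, p(26)=2436, p(27)=3010, p(28)=3718, p(29)=4565, p(30)=5604, p(31)=6842, p(32)=8349, p(33)=10143, p(34)=12310, p(35)=14883, p(36)=17977, p(37)=21637, p(38)=26015, p(39)=31185, p(40)=37338, p(41)=44583, p(42)=53174, p(43)=63261, p(44)=75175, p(45)=89134, p(46)=105558, p(47)=124754, p(48)=147273, p(49)=173525, p(50)=204226, p(51)=239943, p(52)=281589, p(53)=329931, p(54)=386155, p(55)=451276, p(56)=526823, p(57)=614154, p(58)=715220, p(59)=831820, p(60)=966467, p(61)=1121505, p(62)=1300156, p(63)=1505499, p(64)=1741630, p(65)=2012558, p(66)=2323520, p(67)=2679689, p(68)=3087735, p(69)=3554345, p(70)=4087968, p(71)=4697205, p(72)=5392783, p(73)=6185689, p(74)=7089500, p(75)=8118264, p(76)=9289091, p(77)=10619863, p(78)=12132164, p(79)=13848650, p(80)=15796476, p(81)=18004327, p(82)=20506255, p(83)=23338469, p(84)=26543660, p(85)=30167357, p(86)=34262962, p(87)=38887673, p(88)=44108109, p(89)=49995925, p(90)=56634173, p(91)=64112359, p(92)=72533807, p(93)=82010177, p(94)=92669720, p(95)=104651419, p(96)=118114304, p(97)=133230930, p(98)=150198136, p(99)=169229875, p(100)=190569292, p(101)=214481126, p(102)=241265379, p(103)=271248950, p(104)=304801365, p(105)=342325709, p(106)=384276336, p(107)=431149389, p(108)=483502844, p(109)=541946240, p(110)=607163746.
Final step: p(111) = p(110) + p(109) - p(106) - p(104) + p(99) + p(96) - p(89) - p(85) + p(76) + p(71) - p(60) - p(54) + p(41) + p(34) - p(19) - p(11)
= 607163746 + 541946240 - 384276336 - 304801365 + 169229875 + 118114304 - 49995925 - 30167357 + 9289091 + 4697205 - 966467 - 386155 + 44583 + 12310 - 490 - 56
= 679903203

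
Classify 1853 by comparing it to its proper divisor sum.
deficient

Proper divisors of 1853: sum = 1 + 17 + 109 = 127
Since 127 < 1853, 1853 is deficient.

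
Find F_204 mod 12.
0

Matrix identity: Q^n = [[F_(n+1), F_n], [F_n, F_(n-1)]] with Q = [[1,1],[1,0]].
n = 204 = 11001100₂. Square-and-multiply, entries mod 12:
Q^1 = [[1,1],[1,0]]
Q^3 = (Q^1)²·Q = [[3,2],[2,1]]
Q^6 = (Q^3)² = [[1,8],[8,5]]
Q^12 = (Q^6)² = [[5,0],[0,5]]
Q^25 = (Q^12)²·Q = [[1,1],[1,0]]
Q^51 = (Q^25)²·Q = [[3,2],[2,1]]
Q^102 = (Q^51)² = [[1,8],[8,5]]
Q^204 = (Q^102)² = [[5,0],[0,5]]
F_204 mod 12 = Q^204[0][1] = 0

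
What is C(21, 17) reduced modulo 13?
5

Using Lucas' theorem:
Write n=21 and k=17 in base 13:
n in base 13: [1, 8]
k in base 13: [1, 4]
C(21,17) mod 13 = ∏ C(n_i, k_i) mod 13
Digit binomials (mod 13): C(1,1) = 1; C(8,4) = 70 ≡ 5
Product: 1 × 5 = 5 ≡ 5 (mod 13)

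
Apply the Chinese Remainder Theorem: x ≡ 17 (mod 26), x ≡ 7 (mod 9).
43

Using Chinese Remainder Theorem:
M = 26 × 9 = 234
M1 = 9, M2 = 26
y1 = 9^(-1) mod 26 = 3
y2 = 26^(-1) mod 9 = 8
x = (17×9×3 + 7×26×8) mod 234 = 43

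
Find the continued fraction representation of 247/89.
[2; 1, 3, 2, 4, 2]

Euclidean algorithm steps:
247 = 2 × 89 + 69
89 = 1 × 69 + 20
69 = 3 × 20 + 9
20 = 2 × 9 + 2
9 = 4 × 2 + 1
2 = 2 × 1 + 0
Continued fraction: [2; 1, 3, 2, 4, 2]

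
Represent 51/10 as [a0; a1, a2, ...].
[5; 10]

Euclidean algorithm steps:
51 = 5 × 10 + 1
10 = 10 × 1 + 0
Continued fraction: [5; 10]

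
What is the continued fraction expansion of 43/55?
[0; 1, 3, 1, 1, 2, 2]

Euclidean algorithm steps:
43 = 0 × 55 + 43
55 = 1 × 43 + 12
43 = 3 × 12 + 7
12 = 1 × 7 + 5
7 = 1 × 5 + 2
5 = 2 × 2 + 1
2 = 2 × 1 + 0
Continued fraction: [0; 1, 3, 1, 1, 2, 2]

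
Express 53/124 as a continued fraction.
[0; 2, 2, 1, 17]

Euclidean algorithm steps:
53 = 0 × 124 + 53
124 = 2 × 53 + 18
53 = 2 × 18 + 17
18 = 1 × 17 + 1
17 = 17 × 1 + 0
Continued fraction: [0; 2, 2, 1, 17]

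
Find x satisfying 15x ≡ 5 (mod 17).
x ≡ 6 (mod 17)

gcd(15, 17) = 1, which divides 5, so solutions exist.
Find 15^(-1) mod 17 by the extended Euclidean algorithm:
17 = 1 × 15 + 2  ⟹  2 = (1)·17 + (-1)·15
15 = 7 × 2 + 1  ⟹  1 = (-7)·17 + (8)·15
So (8)·15 ≡ 1 (mod 17), i.e. 15^(-1) ≡ 8 (mod 17).
x ≡ 8 × 5 = 40 ≡ 6 (mod 17).
Check: 15 × 6 = 90 ≡ 5 (mod 17).
Unique solution: x ≡ 6 (mod 17)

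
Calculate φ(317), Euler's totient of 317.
316

317 = 317
φ(n) = n × ∏(1 - 1/p) for each prime p dividing n
φ(317) = 317 × (1 - 1/317) = 316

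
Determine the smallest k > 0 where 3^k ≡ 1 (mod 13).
3

13 is prime, so ord(3) divides φ(13) = 12.
Divisors of 12: 1, 2, 3, 4, 6, 12.
Repeated squaring: 3^1 ≡ 3, 3^2 ≡ 9, 3^4 ≡ 3, 3^8 ≡ 9 (mod 13).
Test 3^d mod 13 for each divisor d in increasing order:
3^1 ≡ 3
3^2 ≡ 9
3^3 = 3^2·3^1 ≡ 1  ← first divisor giving 1
The order is 3.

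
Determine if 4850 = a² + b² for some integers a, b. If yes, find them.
19² + 67² (a=19, b=67)

Factorization: 4850 = 2 × 5^2 × 97
By Fermat: n is sum of two squares iff every prime p ≡ 3 (mod 4) appears to even power.
All primes ≡ 3 (mod 4) appear to even power.
Search a = 0, 1, 2, … for 4850 - a² a perfect square: first hit at a = 19: 4850 - 361 = 4489 = 67².
4850 = 19² + 67² = 361 + 4489 ✓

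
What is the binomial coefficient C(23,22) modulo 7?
2

Using Lucas' theorem:
Write n=23 and k=22 in base 7:
n in base 7: [3, 2]
k in base 7: [3, 1]
C(23,22) mod 7 = ∏ C(n_i, k_i) mod 7
Digit binomials (mod 7): C(3,3) = 1; C(2,1) = 2
Product: 1 × 2 = 2 ≡ 2 (mod 7)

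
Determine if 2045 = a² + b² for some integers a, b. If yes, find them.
14² + 43² (a=14, b=43)

Factorization: 2045 = 5 × 409
By Fermat: n is sum of two squares iff every prime p ≡ 3 (mod 4) appears to even power.
All primes ≡ 3 (mod 4) appear to even power.
Search a = 0, 1, 2, … for 2045 - a² a perfect square: first hit at a = 14: 2045 - 196 = 1849 = 43².
2045 = 14² + 43² = 196 + 1849 ✓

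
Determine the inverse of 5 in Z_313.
188

gcd(5, 313) = 1, so the inverse exists.
Extended Euclidean algorithm on (313, 5):
313 = 62 × 5 + 3  ⟹  3 = (1)·313 + (-62)·5
5 = 1 × 3 + 2  ⟹  2 = (-1)·313 + (63)·5
3 = 1 × 2 + 1  ⟹  1 = (2)·313 + (-125)·5
So (-125)·5 ≡ 1 (mod 313), i.e. 5^(-1) ≡ -125 ≡ 188 (mod 313).
Check: 5 × 188 = 940 ≡ 1 (mod 313)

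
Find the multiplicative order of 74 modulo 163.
81

163 is prime, so ord(74) divides φ(163) = 162.
Divisors of 162: 1, 2, 3, 6, 9, 18, 27, 54, 81, 162.
Repeated squaring: 74^1 ≡ 74, 74^2 ≡ 97, 74^4 ≡ 118, 74^8 ≡ 69, 74^16 ≡ 34, 74^32 ≡ 15, 74^64 ≡ 62, 74^128 ≡ 95 (mod 163).
Test 74^d mod 163 for each divisor d in increasing order:
74^1 ≡ 74
74^2 ≡ 97
74^3 = 74^2·74^1 ≡ 6
74^6 = 74^4·74^2 ≡ 36
74^9 = 74^8·74^1 ≡ 53
74^18 = 74^16·74^2 ≡ 38
74^27 = 74^16·74^8·74^2·74^1 ≡ 58
74^54 = 74^32·74^16·74^4·74^2 ≡ 104
74^81 = 74^64·74^16·74^1 ≡ 1  ← first divisor giving 1
The order is 81.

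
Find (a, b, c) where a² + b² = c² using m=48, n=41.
(623, 3936, 3985)

Euclid's formula: a = m² - n², b = 2mn, c = m² + n²
m = 48, n = 41
a = 48² - 41² = 2304 - 1681 = 623
b = 2 × 48 × 41 = 3936
c = 48² + 41² = 2304 + 1681 = 3985
Verification: 623² + 3936² = 388129 + 15492096 = 15880225 = 3985² ✓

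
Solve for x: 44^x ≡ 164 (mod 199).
155

Baby-step giant-step with step n = ⌈√199⌉ = 15.
Baby steps 44^j mod 199 (j:value) for j=0..14: 0:1, 1:44, 2:145, 3:12, 4:130, 5:148, 6:144, 7:167, 8:184, 9:136, 10:14, 11:19, 12:40, 13:168, 14:29.
Giant-step multiplier: 44^(-15) ≡ 44^(198-15) = 44^183 ≡ 17 (mod 199).
Giant steps γ_i = 164·17^i mod 199: γ_0=164, γ_1=2, γ_2=34, γ_3=180, γ_4=75, γ_5=81, γ_6=183, γ_7=126, γ_8=152, γ_9=196, γ_10=148 (in table at j=5).
x = i·n + j = 10·15 + 5 = 155.
Check: 44^155 ≡ 164 (mod 199).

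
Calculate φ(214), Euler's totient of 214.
106

214 = 2 × 107
φ(n) = n × ∏(1 - 1/p) for each prime p dividing n
φ(214) = 214 × (1 - 1/2) × (1 - 1/107) = 106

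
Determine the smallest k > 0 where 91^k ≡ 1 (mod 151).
25

151 is prime, so ord(91) divides φ(151) = 150.
Divisors of 150: 1, 2, 3, 5, 6, 10, 15, 25, 30, 50, 75, 150.
Repeated squaring: 91^1 ≡ 91, 91^2 ≡ 127, 91^4 ≡ 123, 91^8 ≡ 29, 91^16 ≡ 86, 91^32 ≡ 148, 91^64 ≡ 9, 91^128 ≡ 81 (mod 151).
Test 91^d mod 151 for each divisor d in increasing order:
91^1 ≡ 91
91^2 ≡ 127
91^3 = 91^2·91^1 ≡ 81
91^5 = 91^4·91^1 ≡ 19
91^6 = 91^4·91^2 ≡ 68
91^10 = 91^8·91^2 ≡ 59
91^15 = 91^8·91^4·91^2·91^1 ≡ 64
91^25 = 91^16·91^8·91^1 ≡ 1  ← first divisor giving 1
The order is 25.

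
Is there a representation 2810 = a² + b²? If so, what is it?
1² + 53² (a=1, b=53)

Factorization: 2810 = 2 × 5 × 281
By Fermat: n is sum of two squares iff every prime p ≡ 3 (mod 4) appears to even power.
All primes ≡ 3 (mod 4) appear to even power.
Search a = 0, 1, 2, … for 2810 - a² a perfect square: first hit at a = 1: 2810 - 1 = 2809 = 53².
2810 = 1² + 53² = 1 + 2809 ✓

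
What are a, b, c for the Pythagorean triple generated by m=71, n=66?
(685, 9372, 9397)

Euclid's formula: a = m² - n², b = 2mn, c = m² + n²
m = 71, n = 66
a = 71² - 66² = 5041 - 4356 = 685
b = 2 × 71 × 66 = 9372
c = 71² + 66² = 5041 + 4356 = 9397
Verification: 685² + 9372² = 469225 + 87834384 = 88303609 = 9397² ✓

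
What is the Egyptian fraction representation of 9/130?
1/15 + 1/390

Greedy algorithm:
9/130: ceiling(130/9) = 15, use 1/15
1/390: ceiling(390/1) = 390, use 1/390
Result: 9/130 = 1/15 + 1/390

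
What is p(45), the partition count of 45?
89134

p(n) counts ways to write n as a sum of positive integers (order ignored).
Euler's pentagonal recurrence: p(k) = p(k-1) + p(k-2) - p(k-5) - p(k-7) + p(k-12) + p(k-15) - ... (offsets j(3j∓1)/2, signs ++--, p(0)=1, p(<0)=0).
DP table for k = 0..44: p(0)=1, p(1)=1, p(2)=2, p(3)=3, p(4)=5, p(5)=7, p(6)=11, p(7)=15, p(8)=22, p(9)=30, p(10)=42, p(11)=56, p(12)=77, p(13)=101, p(14)=135, p(15)=176, p(16)=231, p(17)=297, p(18)=385, p(19)=490, p(20)=627, p(21)=792, p(22)=1002, p(23)=1255, p(24)=1575, p(25)=1958, p(26)=2436, p(27)=3010, p(28)=3718, p(29)=4565, p(30)=5604, p(31)=6842, p(32)=8349, p(33)=10143, p(34)=12310, p(35)=14883, p(36)=17977, p(37)=21637, p(38)=26015, p(39)=31185, p(40)=37338, p(41)=44583, p(42)=53174, p(43)=63261, p(44)=75175.
Final step: p(45) = p(44) + p(43) - p(40) - p(38) + p(33) + p(30) - p(23) - p(19) + p(10) + p(5)
= 75175 + 63261 - 37338 - 26015 + 10143 + 5604 - 1255 - 490 + 42 + 7
= 89134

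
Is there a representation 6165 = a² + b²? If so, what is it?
9² + 78² (a=9, b=78)

Factorization: 6165 = 3^2 × 5 × 137
By Fermat: n is sum of two squares iff every prime p ≡ 3 (mod 4) appears to even power.
All primes ≡ 3 (mod 4) appear to even power.
Search a = 0, 1, 2, … for 6165 - a² a perfect square: first hit at a = 9: 6165 - 81 = 6084 = 78².
6165 = 9² + 78² = 81 + 6084 ✓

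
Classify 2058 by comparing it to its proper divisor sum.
abundant

Proper divisors of 2058: sum = 1 + 2 + 3 + 6 + 7 + 14 + 21 + 42 + 49 + 98 + 147 + 294 + 343 + 686 + 1029 = 2742
Since 2742 > 2058, 2058 is abundant.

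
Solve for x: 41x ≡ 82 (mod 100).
x ≡ 2 (mod 100)

gcd(41, 100) = 1, which divides 82, so solutions exist.
Find 41^(-1) mod 100 by the extended Euclidean algorithm:
100 = 2 × 41 + 18  ⟹  18 = (1)·100 + (-2)·41
41 = 2 × 18 + 5  ⟹  5 = (-2)·100 + (5)·41
18 = 3 × 5 + 3  ⟹  3 = (7)·100 + (-17)·41
5 = 1 × 3 + 2  ⟹  2 = (-9)·100 + (22)·41
3 = 1 × 2 + 1  ⟹  1 = (16)·100 + (-39)·41
So (-39)·41 ≡ 1 (mod 100), i.e. 41^(-1) ≡ -39 ≡ 61 (mod 100).
x ≡ 61 × 82 = 5002 ≡ 2 (mod 100).
Check: 41 × 2 = 82 ≡ 82 (mod 100).
Unique solution: x ≡ 2 (mod 100)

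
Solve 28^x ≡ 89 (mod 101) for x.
11

Baby-step giant-step with step n = ⌈√101⌉ = 11.
Baby steps 28^j mod 101 (j:value) for j=0..10: 0:1, 1:28, 2:77, 3:35, 4:71, 5:69, 6:13, 7:61, 8:92, 9:51, 10:14.
Giant-step multiplier: 28^(-11) ≡ 28^(100-11) = 28^89 ≡ 42 (mod 101).
Giant steps γ_i = 89·42^i mod 101: γ_0=89, γ_1=1 (in table at j=0).
x = i·n + j = 1·11 + 0 = 11.
Check: 28^11 ≡ 89 (mod 101).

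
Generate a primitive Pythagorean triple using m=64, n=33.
(3007, 4224, 5185)

Euclid's formula: a = m² - n², b = 2mn, c = m² + n²
m = 64, n = 33
a = 64² - 33² = 4096 - 1089 = 3007
b = 2 × 64 × 33 = 4224
c = 64² + 33² = 4096 + 1089 = 5185
Verification: 3007² + 4224² = 9042049 + 17842176 = 26884225 = 5185² ✓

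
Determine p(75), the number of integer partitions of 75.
8118264

p(n) counts ways to write n as a sum of positive integers (order ignored).
Euler's pentagonal recurrence: p(k) = p(k-1) + p(k-2) - p(k-5) - p(k-7) + p(k-12) + p(k-15) - ... (offsets j(3j∓1)/2, signs ++--, p(0)=1, p(<0)=0).
DP table for k = 0..74: p(0)=1, p(1)=1, p(2)=2, p(3)=3, p(4)=5, p(5)=7, p(6)=11, p(7)=15, p(8)=22, p(9)=30, p(10)=42, p(11)=56, p(12)=77, p(13)=101, p(14)=135, p(15)=176, p(16)=231, p(17)=297, p(18)=385, p(19)=490, p(20)=627, p(21)=792, p(22)=1002, p(23)=1255, p(24)=1575, p(25)=1958, p(26)=2436, p(27)=3010, p(28)=3718, p(29)=4565, p(30)=5604, p(31)=6842, p(32)=8349, p(33)=10143, p(34)=12310, p(35)=14883, p(36)=17977, p(37)=21637, p(38)=26015, p(39)=31185, p(40)=37338, p(41)=44583, p(42)=53174, p(43)=63261, p(44)=75175, p(45)=89134, p(46)=105558, p(47)=124754, p(48)=147273, p(49)=173525, p(50)=204226, p(51)=239943, p(52)=281589, p(53)=329931, p(54)=386155, p(55)=451276, p(56)=526823, p(57)=614154, p(58)=715220, p(59)=831820, p(60)=966467, p(61)=1121505, p(62)=1300156, p(63)=1505499, p(64)=1741630, p(65)=2012558, p(66)=2323520, p(67)=2679689, p(68)=3087735, p(69)=3554345, p(70)=4087968, p(71)=4697205, p(72)=5392783, p(73)=6185689, p(74)=7089500.
Final step: p(75) = p(74) + p(73) - p(70) - p(68) + p(63) + p(60) - p(53) - p(49) + p(40) + p(35) - p(24) - p(18) + p(5)
= 7089500 + 6185689 - 4087968 - 3087735 + 1505499 + 966467 - 329931 - 173525 + 37338 + 14883 - 1575 - 385 + 7
= 8118264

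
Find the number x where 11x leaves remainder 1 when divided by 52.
19

gcd(11, 52) = 1, so the inverse exists.
Extended Euclidean algorithm on (52, 11):
52 = 4 × 11 + 8  ⟹  8 = (1)·52 + (-4)·11
11 = 1 × 8 + 3  ⟹  3 = (-1)·52 + (5)·11
8 = 2 × 3 + 2  ⟹  2 = (3)·52 + (-14)·11
3 = 1 × 2 + 1  ⟹  1 = (-4)·52 + (19)·11
So (19)·11 ≡ 1 (mod 52), i.e. 11^(-1) ≡ 19 (mod 52).
Check: 11 × 19 = 209 ≡ 1 (mod 52)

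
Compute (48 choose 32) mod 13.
5

Using Lucas' theorem:
Write n=48 and k=32 in base 13:
n in base 13: [3, 9]
k in base 13: [2, 6]
C(48,32) mod 13 = ∏ C(n_i, k_i) mod 13
Digit binomials (mod 13): C(3,2) = 3; C(9,6) = 84 ≡ 6
Product: 3 × 6 = 18 ≡ 5 (mod 13)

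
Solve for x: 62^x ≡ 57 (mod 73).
68

Baby-step giant-step with step n = ⌈√73⌉ = 9.
Baby steps 62^j mod 73 (j:value) for j=0..8: 0:1, 1:62, 2:48, 3:56, 4:41, 5:60, 6:70, 7:33, 8:2.
Giant-step multiplier: 62^(-9) ≡ 62^(72-9) = 62^63 ≡ 63 (mod 73).
Giant steps γ_i = 57·63^i mod 73: γ_0=57, γ_1=14, γ_2=6, γ_3=13, γ_4=16, γ_5=59, γ_6=67, γ_7=60 (in table at j=5).
x = i·n + j = 7·9 + 5 = 68.
Check: 62^68 ≡ 57 (mod 73).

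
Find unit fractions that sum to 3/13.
1/5 + 1/33 + 1/2145

Greedy algorithm:
3/13: ceiling(13/3) = 5, use 1/5
2/65: ceiling(65/2) = 33, use 1/33
1/2145: ceiling(2145/1) = 2145, use 1/2145
Result: 3/13 = 1/5 + 1/33 + 1/2145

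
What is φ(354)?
116

354 = 2 × 3 × 59
φ(n) = n × ∏(1 - 1/p) for each prime p dividing n
φ(354) = 354 × (1 - 1/2) × (1 - 1/3) × (1 - 1/59) = 116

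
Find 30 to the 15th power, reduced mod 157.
75

Repeated squaring. Binary of 15 = 1111.
30^1 ≡ 30 (mod 157); 30^2 ≡ 115 (mod 157); 30^4 ≡ 37 (mod 157); 30^8 ≡ 113 (mod 157)
30^15 = 30^1 × 30^2 × 30^4 × 30^8 ≡ 75 (mod 157)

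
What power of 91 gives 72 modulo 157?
7

Baby-step giant-step with step n = ⌈√157⌉ = 13.
Baby steps 91^j mod 157 (j:value) for j=0..12: 0:1, 1:91, 2:117, 3:128, 4:30, 5:61, 6:56, 7:72, 8:115, 9:103, 10:110, 11:119, 12:153.
h = 72 is already in the table at j=7, so x = 7.
Check: 91^7 ≡ 72 (mod 157).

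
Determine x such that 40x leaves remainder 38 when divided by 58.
x ≡ 14 (mod 29)

gcd(40, 58) = 2, which divides 38, so solutions exist.
Divide through by 2: 20x ≡ 19 (mod 29).
Find 20^(-1) mod 29 by the extended Euclidean algorithm:
29 = 1 × 20 + 9  ⟹  9 = (1)·29 + (-1)·20
20 = 2 × 9 + 2  ⟹  2 = (-2)·29 + (3)·20
9 = 4 × 2 + 1  ⟹  1 = (9)·29 + (-13)·20
So (-13)·20 ≡ 1 (mod 29), i.e. 20^(-1) ≡ -13 ≡ 16 (mod 29).
x ≡ 16 × 19 = 304 ≡ 14 (mod 29).
Check: 40 × 14 = 560 ≡ 38 (mod 58).
x ≡ 14 (mod 29), giving 2 solutions mod 58.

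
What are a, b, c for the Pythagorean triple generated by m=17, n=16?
(33, 544, 545)

Euclid's formula: a = m² - n², b = 2mn, c = m² + n²
m = 17, n = 16
a = 17² - 16² = 289 - 256 = 33
b = 2 × 17 × 16 = 544
c = 17² + 16² = 289 + 256 = 545
Verification: 33² + 544² = 1089 + 295936 = 297025 = 545² ✓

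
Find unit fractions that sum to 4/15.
1/4 + 1/60

Greedy algorithm:
4/15: ceiling(15/4) = 4, use 1/4
1/60: ceiling(60/1) = 60, use 1/60
Result: 4/15 = 1/4 + 1/60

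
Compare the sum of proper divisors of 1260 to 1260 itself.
abundant

Proper divisors of 1260: sum = 1 + 2 + 3 + 4 + 5 + 6 + 7 + 9 + ... + 252 + 315 + 420 + 630 (35 divisors) = 3108
Since 3108 > 1260, 1260 is abundant.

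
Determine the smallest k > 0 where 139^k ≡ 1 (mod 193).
96

193 is prime, so ord(139) divides φ(193) = 192.
Divisors of 192: 1, 2, 3, 4, 6, 8, 12, 16, 24, 32, 48, 64, 96, 192.
Repeated squaring: 139^1 ≡ 139, 139^2 ≡ 21, 139^4 ≡ 55, 139^8 ≡ 130, 139^16 ≡ 109, 139^32 ≡ 108, 139^64 ≡ 84, 139^128 ≡ 108 (mod 193).
Test 139^d mod 193 for each divisor d in increasing order:
139^1 ≡ 139
139^2 ≡ 21
139^3 = 139^2·139^1 ≡ 24
139^4 ≡ 55
139^6 = 139^4·139^2 ≡ 190
139^8 ≡ 130
139^12 = 139^8·139^4 ≡ 9
139^16 ≡ 109
139^24 = 139^16·139^8 ≡ 81
139^32 ≡ 108
139^48 = 139^32·139^16 ≡ 192
139^64 ≡ 84
139^96 = 139^64·139^32 ≡ 1  ← first divisor giving 1
The order is 96.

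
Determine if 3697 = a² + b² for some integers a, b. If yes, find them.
36² + 49² (a=36, b=49)

Factorization: 3697 = 3697
By Fermat: n is sum of two squares iff every prime p ≡ 3 (mod 4) appears to even power.
All primes ≡ 3 (mod 4) appear to even power.
Search a = 0, 1, 2, … for 3697 - a² a perfect square: first hit at a = 36: 3697 - 1296 = 2401 = 49².
3697 = 36² + 49² = 1296 + 2401 ✓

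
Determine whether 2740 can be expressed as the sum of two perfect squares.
6² + 52² (a=6, b=52)

Factorization: 2740 = 2^2 × 5 × 137
By Fermat: n is sum of two squares iff every prime p ≡ 3 (mod 4) appears to even power.
All primes ≡ 3 (mod 4) appear to even power.
Search a = 0, 1, 2, … for 2740 - a² a perfect square: first hit at a = 6: 2740 - 36 = 2704 = 52².
2740 = 6² + 52² = 36 + 2704 ✓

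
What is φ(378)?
108

378 = 2 × 3^3 × 7
φ(n) = n × ∏(1 - 1/p) for each prime p dividing n
φ(378) = 378 × (1 - 1/2) × (1 - 1/3) × (1 - 1/7) = 108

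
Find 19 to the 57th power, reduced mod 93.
4

Repeated squaring. Binary of 57 = 111001.
19^1 ≡ 19 (mod 93); 19^2 ≡ 82 (mod 93); 19^4 ≡ 28 (mod 93); 19^8 ≡ 40 (mod 93); 19^16 ≡ 19 (mod 93); 19^32 ≡ 82 (mod 93)
19^57 = 19^1 × 19^8 × 19^16 × 19^32 ≡ 4 (mod 93)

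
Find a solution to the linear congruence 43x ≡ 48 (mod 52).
x ≡ 12 (mod 52)

gcd(43, 52) = 1, which divides 48, so solutions exist.
Find 43^(-1) mod 52 by the extended Euclidean algorithm:
52 = 1 × 43 + 9  ⟹  9 = (1)·52 + (-1)·43
43 = 4 × 9 + 7  ⟹  7 = (-4)·52 + (5)·43
9 = 1 × 7 + 2  ⟹  2 = (5)·52 + (-6)·43
7 = 3 × 2 + 1  ⟹  1 = (-19)·52 + (23)·43
So (23)·43 ≡ 1 (mod 52), i.e. 43^(-1) ≡ 23 (mod 52).
x ≡ 23 × 48 = 1104 ≡ 12 (mod 52).
Check: 43 × 12 = 516 ≡ 48 (mod 52).
Unique solution: x ≡ 12 (mod 52)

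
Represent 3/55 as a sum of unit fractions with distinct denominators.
1/19 + 1/523 + 1/546535

Greedy algorithm:
3/55: ceiling(55/3) = 19, use 1/19
2/1045: ceiling(1045/2) = 523, use 1/523
1/546535: ceiling(546535/1) = 546535, use 1/546535
Result: 3/55 = 1/19 + 1/523 + 1/546535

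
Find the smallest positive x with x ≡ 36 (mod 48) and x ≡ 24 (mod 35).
1284

Using Chinese Remainder Theorem:
M = 48 × 35 = 1680
M1 = 35, M2 = 48
y1 = 35^(-1) mod 48 = 11
y2 = 48^(-1) mod 35 = 27
x = (36×35×11 + 24×48×27) mod 1680 = 1284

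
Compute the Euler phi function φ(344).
168

344 = 2^3 × 43
φ(n) = n × ∏(1 - 1/p) for each prime p dividing n
φ(344) = 344 × (1 - 1/2) × (1 - 1/43) = 168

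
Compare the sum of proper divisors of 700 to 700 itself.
abundant

Proper divisors of 700: sum = 1 + 2 + 4 + 5 + 7 + 10 + 14 + 20 + ... + 100 + 140 + 175 + 350 (17 divisors) = 1036
Since 1036 > 700, 700 is abundant.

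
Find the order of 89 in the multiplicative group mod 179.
89

179 is prime, so ord(89) divides φ(179) = 178.
Divisors of 178: 1, 2, 89, 178.
Repeated squaring: 89^1 ≡ 89, 89^2 ≡ 45, 89^4 ≡ 56, 89^8 ≡ 93, 89^16 ≡ 57, 89^32 ≡ 27, 89^64 ≡ 13, 89^128 ≡ 169 (mod 179).
Test 89^d mod 179 for each divisor d in increasing order:
89^1 ≡ 89
89^2 ≡ 45
89^89 = 89^64·89^16·89^8·89^1 ≡ 1  ← first divisor giving 1
The order is 89.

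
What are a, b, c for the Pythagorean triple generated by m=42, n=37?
(395, 3108, 3133)

Euclid's formula: a = m² - n², b = 2mn, c = m² + n²
m = 42, n = 37
a = 42² - 37² = 1764 - 1369 = 395
b = 2 × 42 × 37 = 3108
c = 42² + 37² = 1764 + 1369 = 3133
Verification: 395² + 3108² = 156025 + 9659664 = 9815689 = 3133² ✓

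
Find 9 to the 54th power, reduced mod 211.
184

Repeated squaring. Binary of 54 = 110110.
9^1 ≡ 9 (mod 211); 9^2 ≡ 81 (mod 211); 9^4 ≡ 20 (mod 211); 9^8 ≡ 189 (mod 211); 9^16 ≡ 62 (mod 211); 9^32 ≡ 46 (mod 211)
9^54 = 9^2 × 9^4 × 9^16 × 9^32 ≡ 184 (mod 211)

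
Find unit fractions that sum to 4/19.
1/5 + 1/95

Greedy algorithm:
4/19: ceiling(19/4) = 5, use 1/5
1/95: ceiling(95/1) = 95, use 1/95
Result: 4/19 = 1/5 + 1/95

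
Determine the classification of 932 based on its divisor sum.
deficient

Proper divisors of 932: sum = 1 + 2 + 4 + 233 + 466 = 706
Since 706 < 932, 932 is deficient.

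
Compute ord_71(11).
70

71 is prime, so ord(11) divides φ(71) = 70.
Divisors of 70: 1, 2, 5, 7, 10, 14, 35, 70.
Repeated squaring: 11^1 ≡ 11, 11^2 ≡ 50, 11^4 ≡ 15, 11^8 ≡ 12, 11^16 ≡ 2, 11^32 ≡ 4, 11^64 ≡ 16 (mod 71).
Test 11^d mod 71 for each divisor d in increasing order:
11^1 ≡ 11
11^2 ≡ 50
11^5 = 11^4·11^1 ≡ 23
11^7 = 11^4·11^2·11^1 ≡ 14
11^10 = 11^8·11^2 ≡ 32
11^14 = 11^8·11^4·11^2 ≡ 54
11^35 = 11^32·11^2·11^1 ≡ 70
11^70 = 11^64·11^4·11^2 ≡ 1  ← first divisor giving 1
The order is 70.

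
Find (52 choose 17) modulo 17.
3

Using Lucas' theorem:
Write n=52 and k=17 in base 17:
n in base 17: [3, 1]
k in base 17: [1, 0]
C(52,17) mod 17 = ∏ C(n_i, k_i) mod 17
Digit binomials (mod 17): C(3,1) = 3; C(1,0) = 1
Product: 3 × 1 = 3 ≡ 3 (mod 17)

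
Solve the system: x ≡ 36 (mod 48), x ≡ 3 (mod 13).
276

Using Chinese Remainder Theorem:
M = 48 × 13 = 624
M1 = 13, M2 = 48
y1 = 13^(-1) mod 48 = 37
y2 = 48^(-1) mod 13 = 3
x = (36×13×37 + 3×48×3) mod 624 = 276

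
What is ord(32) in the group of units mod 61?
12

61 is prime, so ord(32) divides φ(61) = 60.
Divisors of 60: 1, 2, 3, 4, 5, 6, 10, 12, 15, 20, 30, 60.
Repeated squaring: 32^1 ≡ 32, 32^2 ≡ 48, 32^4 ≡ 47, 32^8 ≡ 13, 32^16 ≡ 47, 32^32 ≡ 13 (mod 61).
Test 32^d mod 61 for each divisor d in increasing order:
32^1 ≡ 32
32^2 ≡ 48
32^3 = 32^2·32^1 ≡ 11
32^4 ≡ 47
32^5 = 32^4·32^1 ≡ 40
32^6 = 32^4·32^2 ≡ 60
32^10 = 32^8·32^2 ≡ 14
32^12 = 32^8·32^4 ≡ 1  ← first divisor giving 1
The order is 12.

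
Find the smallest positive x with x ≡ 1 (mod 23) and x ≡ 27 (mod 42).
783

Using Chinese Remainder Theorem:
M = 23 × 42 = 966
M1 = 42, M2 = 23
y1 = 42^(-1) mod 23 = 17
y2 = 23^(-1) mod 42 = 11
x = (1×42×17 + 27×23×11) mod 966 = 783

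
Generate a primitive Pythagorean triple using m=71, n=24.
(4465, 3408, 5617)

Euclid's formula: a = m² - n², b = 2mn, c = m² + n²
m = 71, n = 24
a = 71² - 24² = 5041 - 576 = 4465
b = 2 × 71 × 24 = 3408
c = 71² + 24² = 5041 + 576 = 5617
Verification: 4465² + 3408² = 19936225 + 11614464 = 31550689 = 5617² ✓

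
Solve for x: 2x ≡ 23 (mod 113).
x ≡ 68 (mod 113)

gcd(2, 113) = 1, which divides 23, so solutions exist.
Find 2^(-1) mod 113 by the extended Euclidean algorithm:
113 = 56 × 2 + 1  ⟹  1 = (1)·113 + (-56)·2
So (-56)·2 ≡ 1 (mod 113), i.e. 2^(-1) ≡ -56 ≡ 57 (mod 113).
x ≡ 57 × 23 = 1311 ≡ 68 (mod 113).
Check: 2 × 68 = 136 ≡ 23 (mod 113).
Unique solution: x ≡ 68 (mod 113)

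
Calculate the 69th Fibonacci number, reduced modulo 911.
1

Matrix identity: Q^n = [[F_(n+1), F_n], [F_n, F_(n-1)]] with Q = [[1,1],[1,0]].
n = 69 = 1000101₂. Square-and-multiply, entries mod 911:
Q^1 = [[1,1],[1,0]]
Q^2 = (Q^1)² = [[2,1],[1,1]]
Q^4 = (Q^2)² = [[5,3],[3,2]]
Q^8 = (Q^4)² = [[34,21],[21,13]]
Q^17 = (Q^8)²·Q = [[762,686],[686,76]]
Q^34 = (Q^17)² = [[857,27],[27,830]]
Q^69 = (Q^34)²·Q = [[0,1],[1,910]]
F_69 mod 911 = Q^69[0][1] = 1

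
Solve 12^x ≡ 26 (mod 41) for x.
11

Baby-step giant-step with step n = ⌈√41⌉ = 7.
Baby steps 12^j mod 41 (j:value) for j=0..6: 0:1, 1:12, 2:21, 3:6, 4:31, 5:3, 6:36.
Giant-step multiplier: 12^(-7) ≡ 12^(40-7) = 12^33 ≡ 28 (mod 41).
Giant steps γ_i = 26·28^i mod 41: γ_0=26, γ_1=31 (in table at j=4).
x = i·n + j = 1·7 + 4 = 11.
Check: 12^11 ≡ 26 (mod 41).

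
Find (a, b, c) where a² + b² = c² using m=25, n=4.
(609, 200, 641)

Euclid's formula: a = m² - n², b = 2mn, c = m² + n²
m = 25, n = 4
a = 25² - 4² = 625 - 16 = 609
b = 2 × 25 × 4 = 200
c = 25² + 4² = 625 + 16 = 641
Verification: 609² + 200² = 370881 + 40000 = 410881 = 641² ✓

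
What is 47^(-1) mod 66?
59

gcd(47, 66) = 1, so the inverse exists.
Extended Euclidean algorithm on (66, 47):
66 = 1 × 47 + 19  ⟹  19 = (1)·66 + (-1)·47
47 = 2 × 19 + 9  ⟹  9 = (-2)·66 + (3)·47
19 = 2 × 9 + 1  ⟹  1 = (5)·66 + (-7)·47
So (-7)·47 ≡ 1 (mod 66), i.e. 47^(-1) ≡ -7 ≡ 59 (mod 66).
Check: 47 × 59 = 2773 ≡ 1 (mod 66)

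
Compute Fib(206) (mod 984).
377

Matrix identity: Q^n = [[F_(n+1), F_n], [F_n, F_(n-1)]] with Q = [[1,1],[1,0]].
n = 206 = 11001110₂. Square-and-multiply, entries mod 984:
Q^1 = [[1,1],[1,0]]
Q^3 = (Q^1)²·Q = [[3,2],[2,1]]
Q^6 = (Q^3)² = [[13,8],[8,5]]
Q^12 = (Q^6)² = [[233,144],[144,89]]
Q^25 = (Q^12)²·Q = [[361,241],[241,120]]
Q^51 = (Q^25)²·Q = [[267,458],[458,793]]
Q^103 = (Q^51)²·Q = [[981,613],[613,368]]
Q^206 = (Q^103)² = [[874,377],[377,497]]
F_206 mod 984 = Q^206[0][1] = 377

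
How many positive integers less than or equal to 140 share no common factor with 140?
48

140 = 2^2 × 5 × 7
φ(n) = n × ∏(1 - 1/p) for each prime p dividing n
φ(140) = 140 × (1 - 1/2) × (1 - 1/5) × (1 - 1/7) = 48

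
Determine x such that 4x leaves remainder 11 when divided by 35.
x ≡ 29 (mod 35)

gcd(4, 35) = 1, which divides 11, so solutions exist.
Find 4^(-1) mod 35 by the extended Euclidean algorithm:
35 = 8 × 4 + 3  ⟹  3 = (1)·35 + (-8)·4
4 = 1 × 3 + 1  ⟹  1 = (-1)·35 + (9)·4
So (9)·4 ≡ 1 (mod 35), i.e. 4^(-1) ≡ 9 (mod 35).
x ≡ 9 × 11 = 99 ≡ 29 (mod 35).
Check: 4 × 29 = 116 ≡ 11 (mod 35).
Unique solution: x ≡ 29 (mod 35)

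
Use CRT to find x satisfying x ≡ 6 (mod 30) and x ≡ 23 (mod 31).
426

Using Chinese Remainder Theorem:
M = 30 × 31 = 930
M1 = 31, M2 = 30
y1 = 31^(-1) mod 30 = 1
y2 = 30^(-1) mod 31 = 30
x = (6×31×1 + 23×30×30) mod 930 = 426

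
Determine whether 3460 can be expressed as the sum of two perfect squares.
18² + 56² (a=18, b=56)

Factorization: 3460 = 2^2 × 5 × 173
By Fermat: n is sum of two squares iff every prime p ≡ 3 (mod 4) appears to even power.
All primes ≡ 3 (mod 4) appear to even power.
Search a = 0, 1, 2, … for 3460 - a² a perfect square: first hit at a = 18: 3460 - 324 = 3136 = 56².
3460 = 18² + 56² = 324 + 3136 ✓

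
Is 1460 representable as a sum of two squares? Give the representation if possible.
4² + 38² (a=4, b=38)

Factorization: 1460 = 2^2 × 5 × 73
By Fermat: n is sum of two squares iff every prime p ≡ 3 (mod 4) appears to even power.
All primes ≡ 3 (mod 4) appear to even power.
Search a = 0, 1, 2, … for 1460 - a² a perfect square: first hit at a = 4: 1460 - 16 = 1444 = 38².
1460 = 4² + 38² = 16 + 1444 ✓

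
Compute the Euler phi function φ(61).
60

61 = 61
φ(n) = n × ∏(1 - 1/p) for each prime p dividing n
φ(61) = 61 × (1 - 1/61) = 60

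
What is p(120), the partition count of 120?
1844349560

p(n) counts ways to write n as a sum of positive integers (order ignored).
Euler's pentagonal recurrence: p(k) = p(k-1) + p(k-2) - p(k-5) - p(k-7) + p(k-12) + p(k-15) - ... (offsets j(3j∓1)/2, signs ++--, p(0)=1, p(<0)=0).
DP table for k = 0..119: p(0)=1, p(1)=1, p(2)=2, p(3)=3, p(4)=5, p(5)=7, p(6)=11, p(7)=15, p(8)=22, p(9)=30, p(10)=42, p(11)=56, p(12)=77, p(13)=101, p(14)=135, p(15)=176, p(16)=231, p(17)=297, p(18)=385, p(19)=490, p(20)=627, p(21)=792, p(22)=1002, p(23)=1255, p(24)=1575, p(25)=1958, p(26)=2436, p(27)=3010, p(28)=3718, p(29)=4565, p(30)=5604, p(31)=6842, p(32)=8349, p(33)=10143, p(34)=12310, p(35)=14883, p(36)=17977, p(37)=21637, p(38)=26015, p(39)=31185, p(40)=37338, p(41)=44583, p(42)=53174, p(43)=63261, p(44)=75175, p(45)=89134, p(46)=105558, p(47)=124754, p(48)=147273, p(49)=173525, p(50)=204226, p(51)=239943, p(52)=281589, p(53)=329931, p(54)=386155, p(55)=451276, p(56)=526823, p(57)=614154, p(58)=715220, p(59)=831820, p(60)=966467, p(61)=1121505, p(62)=1300156, p(63)=1505499, p(64)=1741630, p(65)=2012558, p(66)=2323520, p(67)=2679689, p(68)=3087735, p(69)=3554345, p(70)=4087968, p(71)=4697205, p(72)=5392783, p(73)=6185689, p(74)=7089500, p(75)=8118264, p(76)=9289091, p(77)=10619863, p(78)=12132164, p(79)=13848650, p(80)=15796476, p(81)=18004327, p(82)=20506255, p(83)=23338469, p(84)=26543660, p(85)=30167357, p(86)=34262962, p(87)=38887673, p(88)=44108109, p(89)=49995925, p(90)=56634173, p(91)=64112359, p(92)=72533807, p(93)=82010177, p(94)=92669720, p(95)=104651419, p(96)=118114304, p(97)=133230930, p(98)=150198136, p(99)=169229875, p(100)=190569292, p(101)=214481126, p(102)=241265379, p(103)=271248950, p(104)=304801365, p(105)=342325709, p(106)=384276336, p(107)=431149389, p(108)=483502844, p(109)=541946240, p(110)=607163746, p(111)=679903203, p(112)=761002156, p(113)=851376628, p(114)=952050665, p(115)=1064144451, p(116)=1188908248, p(117)=1327710076, p(118)=1482074143, p(119)=1653668665.
Final step: p(120) = p(119) + p(118) - p(115) - p(113) + p(108) + p(105) - p(98) - p(94) + p(85) + p(80) - p(69) - p(63) + p(50) + p(43) - p(28) - p(20) + p(3)
= 1653668665 + 1482074143 - 1064144451 - 851376628 + 483502844 + 342325709 - 150198136 - 92669720 + 30167357 + 15796476 - 3554345 - 1505499 + 204226 + 63261 - 3718 - 627 + 3
= 1844349560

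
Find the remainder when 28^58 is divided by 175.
14

Repeated squaring. Binary of 58 = 111010.
28^1 ≡ 28 (mod 175); 28^2 ≡ 84 (mod 175); 28^4 ≡ 56 (mod 175); 28^8 ≡ 161 (mod 175); 28^16 ≡ 21 (mod 175); 28^32 ≡ 91 (mod 175)
28^58 = 28^2 × 28^8 × 28^16 × 28^32 ≡ 14 (mod 175)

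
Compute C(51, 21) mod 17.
0

Using Lucas' theorem:
Write n=51 and k=21 in base 17:
n in base 17: [3, 0]
k in base 17: [1, 4]
C(51,21) mod 17 = ∏ C(n_i, k_i) mod 17
Digit binomials (mod 17): C(3,1) = 3; C(0,4) = 0 (k_i > n_i)
Product: 3 × 0 = 0 ≡ 0 (mod 17)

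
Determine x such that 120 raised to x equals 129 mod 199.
167

Baby-step giant-step with step n = ⌈√199⌉ = 15.
Baby steps 120^j mod 199 (j:value) for j=0..14: 0:1, 1:120, 2:72, 3:83, 4:10, 5:6, 6:123, 7:34, 8:100, 9:60, 10:36, 11:141, 12:5, 13:3, 14:161.
Giant-step multiplier: 120^(-15) ≡ 120^(198-15) = 120^183 ≡ 82 (mod 199).
Giant steps γ_i = 129·82^i mod 199: γ_0=129, γ_1=31, γ_2=154, γ_3=91, γ_4=99, γ_5=158, γ_6=21, γ_7=130, γ_8=113, γ_9=112, γ_10=30, γ_11=72 (in table at j=2).
x = i·n + j = 11·15 + 2 = 167.
Check: 120^167 ≡ 129 (mod 199).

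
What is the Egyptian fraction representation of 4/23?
1/6 + 1/138

Greedy algorithm:
4/23: ceiling(23/4) = 6, use 1/6
1/138: ceiling(138/1) = 138, use 1/138
Result: 4/23 = 1/6 + 1/138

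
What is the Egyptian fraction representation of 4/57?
1/15 + 1/285

Greedy algorithm:
4/57: ceiling(57/4) = 15, use 1/15
1/285: ceiling(285/1) = 285, use 1/285
Result: 4/57 = 1/15 + 1/285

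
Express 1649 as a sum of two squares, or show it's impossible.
7² + 40² (a=7, b=40)

Factorization: 1649 = 17 × 97
By Fermat: n is sum of two squares iff every prime p ≡ 3 (mod 4) appears to even power.
All primes ≡ 3 (mod 4) appear to even power.
Search a = 0, 1, 2, … for 1649 - a² a perfect square: first hit at a = 7: 1649 - 49 = 1600 = 40².
1649 = 7² + 40² = 49 + 1600 ✓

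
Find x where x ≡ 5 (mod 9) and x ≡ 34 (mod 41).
239

Using Chinese Remainder Theorem:
M = 9 × 41 = 369
M1 = 41, M2 = 9
y1 = 41^(-1) mod 9 = 2
y2 = 9^(-1) mod 41 = 32
x = (5×41×2 + 34×9×32) mod 369 = 239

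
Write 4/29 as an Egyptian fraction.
1/8 + 1/78 + 1/9048

Greedy algorithm:
4/29: ceiling(29/4) = 8, use 1/8
3/232: ceiling(232/3) = 78, use 1/78
1/9048: ceiling(9048/1) = 9048, use 1/9048
Result: 4/29 = 1/8 + 1/78 + 1/9048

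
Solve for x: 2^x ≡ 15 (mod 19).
11

Baby-step giant-step with step n = ⌈√19⌉ = 5.
Baby steps 2^j mod 19 (j:value) for j=0..4: 0:1, 1:2, 2:4, 3:8, 4:16.
Giant-step multiplier: 2^(-5) ≡ 2^(18-5) = 2^13 ≡ 3 (mod 19).
Giant steps γ_i = 15·3^i mod 19: γ_0=15, γ_1=7, γ_2=2 (in table at j=1).
x = i·n + j = 2·5 + 1 = 11.
Check: 2^11 ≡ 15 (mod 19).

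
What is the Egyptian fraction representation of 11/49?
1/5 + 1/41 + 1/10045

Greedy algorithm:
11/49: ceiling(49/11) = 5, use 1/5
6/245: ceiling(245/6) = 41, use 1/41
1/10045: ceiling(10045/1) = 10045, use 1/10045
Result: 11/49 = 1/5 + 1/41 + 1/10045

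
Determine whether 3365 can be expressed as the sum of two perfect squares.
1² + 58² (a=1, b=58)

Factorization: 3365 = 5 × 673
By Fermat: n is sum of two squares iff every prime p ≡ 3 (mod 4) appears to even power.
All primes ≡ 3 (mod 4) appear to even power.
Search a = 0, 1, 2, … for 3365 - a² a perfect square: first hit at a = 1: 3365 - 1 = 3364 = 58².
3365 = 1² + 58² = 1 + 3364 ✓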